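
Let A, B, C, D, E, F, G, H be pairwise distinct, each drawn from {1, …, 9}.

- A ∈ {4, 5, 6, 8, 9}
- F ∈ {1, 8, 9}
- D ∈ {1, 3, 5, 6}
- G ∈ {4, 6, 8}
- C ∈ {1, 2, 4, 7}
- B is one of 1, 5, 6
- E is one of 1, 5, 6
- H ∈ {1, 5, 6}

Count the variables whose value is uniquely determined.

B, E, H between them cover only {1, 5, 6} — a naked triple. Remove those values from A, C, D, F, G.
D must be 3 (only option left).
A, F, G share exactly the 3 values {4, 8, 9}; by pigeonhole those values go to them, so strike 4, 8, 9 from C.
Determined: D=3. The other variables each still have more than one consistent value. That makes 1.

1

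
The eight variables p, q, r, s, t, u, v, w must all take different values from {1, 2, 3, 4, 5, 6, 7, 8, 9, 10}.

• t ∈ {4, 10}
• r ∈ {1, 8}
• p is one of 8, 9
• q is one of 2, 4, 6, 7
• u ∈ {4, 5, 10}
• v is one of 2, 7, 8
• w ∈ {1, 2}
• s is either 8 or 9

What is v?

7

p and s between them cover only {8, 9} — a naked pair. Remove those values from r, v.
r's domain is down to {1}, so r = 1. So w can't be 1.
w has just one choice, so w = 2. So q, v can't be 2.
So v = 7.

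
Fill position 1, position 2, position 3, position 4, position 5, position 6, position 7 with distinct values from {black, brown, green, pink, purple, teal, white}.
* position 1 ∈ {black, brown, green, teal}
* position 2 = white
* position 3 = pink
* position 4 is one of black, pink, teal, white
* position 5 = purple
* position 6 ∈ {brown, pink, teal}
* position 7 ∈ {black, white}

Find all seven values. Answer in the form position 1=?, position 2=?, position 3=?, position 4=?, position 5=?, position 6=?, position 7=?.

position 2 must be white (only option left). Strike white from position 4, position 7.
position 3 must be pink (only option left). Strike pink from position 4, position 6.
position 5 must be purple (only option left).
That leaves position 7 = black. Strike black from position 1, position 4.
position 4 must be teal (only option left). Eliminate teal elsewhere: position 1, position 6.
position 6 must be brown (only option left). So position 1 can't be brown.
That leaves position 1 = green.

position 1=green, position 2=white, position 3=pink, position 4=teal, position 5=purple, position 6=brown, position 7=black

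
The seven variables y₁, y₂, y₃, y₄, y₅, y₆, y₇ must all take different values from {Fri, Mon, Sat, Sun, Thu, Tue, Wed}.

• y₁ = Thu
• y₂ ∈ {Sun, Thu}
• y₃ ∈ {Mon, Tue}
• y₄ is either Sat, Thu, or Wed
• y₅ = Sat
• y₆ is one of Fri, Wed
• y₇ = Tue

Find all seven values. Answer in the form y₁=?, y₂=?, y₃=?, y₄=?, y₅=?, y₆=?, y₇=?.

y₁'s domain is down to {Thu}, so y₁ = Thu. Remove Thu from y₂, y₄.
That leaves y₂ = Sun.
That leaves y₅ = Sat. So y₄ can't be Sat.
y₇ has just one choice, so y₇ = Tue. So y₃ can't be Tue.
That leaves y₃ = Mon.
y₄'s domain is down to {Wed}, so y₄ = Wed. Strike Wed from y₆.
y₆ has just one choice, so y₆ = Fri.

y₁=Thu, y₂=Sun, y₃=Mon, y₄=Wed, y₅=Sat, y₆=Fri, y₇=Tue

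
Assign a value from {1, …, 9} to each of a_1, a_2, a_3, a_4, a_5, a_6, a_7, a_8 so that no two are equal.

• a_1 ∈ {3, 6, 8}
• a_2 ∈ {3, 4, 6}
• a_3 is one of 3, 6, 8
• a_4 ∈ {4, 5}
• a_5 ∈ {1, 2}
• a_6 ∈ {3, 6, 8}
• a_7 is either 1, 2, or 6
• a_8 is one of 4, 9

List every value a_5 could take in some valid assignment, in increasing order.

Among the 8 variables, 5 fits only a_4 (and all 8 values in {1, 2, 3, 4, 5, 6, 8, 9} must be used), so a_4 = 5.
The 7 still-open variables draw from only 7 values {1, 2, 3, 4, 6, 8, 9}, so each is used; only a_8 can be 9, hence a_8 = 9.
The 6 still-open variables draw from only 6 values {1, 2, 3, 4, 6, 8}, so each is used; only a_2 can be 4, hence a_2 = 4.
a_1, a_3, a_6 share exactly the 3 values {3, 6, 8}; by pigeonhole those values go to them, so strike 3, 6, 8 from a_7.
No further eliminations apply; a_5 can still be any of 1, 2.

1, 2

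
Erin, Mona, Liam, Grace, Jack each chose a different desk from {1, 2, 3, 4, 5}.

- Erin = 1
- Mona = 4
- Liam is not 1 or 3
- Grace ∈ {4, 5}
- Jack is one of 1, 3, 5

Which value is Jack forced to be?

3

Erin's domain is down to {1}, so Erin = 1. Eliminate 1 elsewhere: Jack.
That leaves Mona = 4. Remove 4 from Liam, Grace.
Grace has just one choice, so Grace = 5. Strike 5 from Liam, Jack.
So Jack = 3.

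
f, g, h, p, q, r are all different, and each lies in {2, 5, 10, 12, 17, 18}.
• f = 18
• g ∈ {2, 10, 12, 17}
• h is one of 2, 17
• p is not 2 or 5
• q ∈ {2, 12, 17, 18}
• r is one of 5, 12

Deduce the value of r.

f's domain is down to {18}, so f = 18. Strike 18 from p, q.
Among the 5 still-open variables, 5 fits only r (and all 5 values in {2, 5, 10, 12, 17} must be used), so r = 5.

5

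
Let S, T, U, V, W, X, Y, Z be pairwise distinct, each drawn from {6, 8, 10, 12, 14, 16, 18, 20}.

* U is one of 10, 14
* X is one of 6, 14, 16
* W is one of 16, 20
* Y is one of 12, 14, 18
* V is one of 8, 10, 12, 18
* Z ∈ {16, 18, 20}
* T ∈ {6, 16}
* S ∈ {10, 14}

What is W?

20

The 8 variables together cover exactly {6, 8, 10, 12, 14, 16, 18, 20} — 8 values for 8 variables — and 8 appears only in V's list, so V = 8.
Among the 7 still-open variables, 12 fits only Y (and all 7 values in {6, 10, 12, 14, 16, 18, 20} must be used), so Y = 12.
Among the 6 still-open variables, 18 fits only Z (and all 6 values in {6, 10, 14, 16, 18, 20} must be used), so Z = 18.
Among the 5 still-open variables, 20 fits only W (and all 5 values in {6, 10, 14, 16, 20} must be used), so W = 20.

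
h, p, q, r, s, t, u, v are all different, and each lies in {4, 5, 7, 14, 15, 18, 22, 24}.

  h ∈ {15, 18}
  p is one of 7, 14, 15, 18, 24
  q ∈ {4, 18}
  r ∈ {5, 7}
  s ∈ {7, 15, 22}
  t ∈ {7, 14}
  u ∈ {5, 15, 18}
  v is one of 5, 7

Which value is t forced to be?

The 8 variables together cover exactly {4, 5, 7, 14, 15, 18, 22, 24} — 8 values for 8 variables — and 4 appears only in q's list, so q = 4.
The 7 still-open variables draw from only 7 values {5, 7, 14, 15, 18, 22, 24}, so each is used; only s can be 22, hence s = 22.
The 6 still-open variables together cover exactly {5, 7, 14, 15, 18, 24} — 6 values for 6 variables — and 24 appears only in p's list, so p = 24.
Among the 5 still-open variables, 14 fits only t (and all 5 values in {5, 7, 14, 15, 18} must be used), so t = 14.

14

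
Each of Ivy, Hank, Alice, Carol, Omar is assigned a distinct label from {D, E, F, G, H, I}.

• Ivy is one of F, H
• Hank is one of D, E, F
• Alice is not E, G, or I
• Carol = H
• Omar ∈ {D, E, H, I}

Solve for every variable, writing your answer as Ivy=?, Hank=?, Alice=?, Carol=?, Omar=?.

Ivy=F, Hank=E, Alice=D, Carol=H, Omar=I

Carol's domain is down to {H}, so Carol = H. Eliminate H elsewhere: Ivy, Alice, Omar.
That leaves Ivy = F. Remove F from Hank, Alice.
Alice's domain is down to {D}, so Alice = D. Strike D from Hank, Omar.
Hank's domain is down to {E}, so Hank = E. Remove E from Omar.
Omar must be I (only option left).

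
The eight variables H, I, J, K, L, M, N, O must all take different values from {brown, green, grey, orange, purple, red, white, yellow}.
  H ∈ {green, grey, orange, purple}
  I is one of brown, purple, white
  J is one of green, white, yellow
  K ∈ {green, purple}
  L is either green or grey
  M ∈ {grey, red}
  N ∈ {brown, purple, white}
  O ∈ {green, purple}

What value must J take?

yellow

The 8 variables draw from only 8 values {brown, green, grey, orange, purple, red, white, yellow}, so each is used; only H can be orange, hence H = orange.
The 7 still-open variables draw from only 7 values {brown, green, grey, purple, red, white, yellow}, so each is used; only M can be red, hence M = red.
The 6 still-open variables draw from only 6 values {brown, green, grey, purple, white, yellow}, so each is used; only L can be grey, hence L = grey.
Among the 5 still-open variables, yellow fits only J (and all 5 values in {brown, green, purple, white, yellow} must be used), so J = yellow.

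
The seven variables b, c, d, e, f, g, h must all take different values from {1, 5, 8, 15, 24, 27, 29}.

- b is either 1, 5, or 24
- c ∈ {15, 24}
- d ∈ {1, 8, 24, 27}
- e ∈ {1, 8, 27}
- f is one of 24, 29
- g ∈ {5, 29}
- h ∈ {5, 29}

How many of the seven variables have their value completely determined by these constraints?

3

The 7 variables together cover exactly {1, 5, 8, 15, 24, 27, 29} — 7 values for 7 variables — and 15 appears only in c's list, so c = 15.
g and h share exactly the 2 values {5, 29}; by pigeonhole those values go to them, so strike 5, 29 from b, f.
f must be 24 (only option left). Remove 24 from b, d.
b has just one choice, so b = 1. So d, e can't be 1.
Determined: b=1, c=15, f=24. The other variables each still have more than one consistent value. That makes 3.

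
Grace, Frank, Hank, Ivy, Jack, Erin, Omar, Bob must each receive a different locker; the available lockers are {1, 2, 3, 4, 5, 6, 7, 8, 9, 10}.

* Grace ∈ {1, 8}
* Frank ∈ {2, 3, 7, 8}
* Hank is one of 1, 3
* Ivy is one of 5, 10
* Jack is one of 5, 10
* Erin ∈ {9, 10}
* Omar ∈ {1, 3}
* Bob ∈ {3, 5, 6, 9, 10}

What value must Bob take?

Hank and Omar between them cover only {1, 3} — a naked pair. Remove those values from Grace, Frank, Bob.
Grace has just one choice, so Grace = 8. Strike 8 from Frank.
The 2 variables Ivy and Jack are confined to {5, 10}, which locks those values in; drop them from Erin, Bob.
Erin must be 9 (only option left). Eliminate 9 elsewhere: Bob.
So Bob = 6.

6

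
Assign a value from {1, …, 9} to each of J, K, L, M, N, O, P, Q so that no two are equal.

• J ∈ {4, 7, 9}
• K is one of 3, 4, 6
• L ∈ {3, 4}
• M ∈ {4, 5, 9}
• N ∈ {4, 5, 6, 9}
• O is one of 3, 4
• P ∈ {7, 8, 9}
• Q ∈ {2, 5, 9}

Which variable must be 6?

K

Among the 8 variables, 2 fits only Q (and all 8 values in {2, 3, 4, 5, 6, 7, 8, 9} must be used), so Q = 2.
The 7 still-open variables together cover exactly {3, 4, 5, 6, 7, 8, 9} — 7 values for 7 variables — and 8 appears only in P's list, so P = 8.
The 6 still-open variables together cover exactly {3, 4, 5, 6, 7, 9} — 6 values for 6 variables — and 7 appears only in J's list, so J = 7.
The 2 variables L and O are confined to {3, 4}, which locks those values in; drop them from K, M, N.
So 6 goes to K.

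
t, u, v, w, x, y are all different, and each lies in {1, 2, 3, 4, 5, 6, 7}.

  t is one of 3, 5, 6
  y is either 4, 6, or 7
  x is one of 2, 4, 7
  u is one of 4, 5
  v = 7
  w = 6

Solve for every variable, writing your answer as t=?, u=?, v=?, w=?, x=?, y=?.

v's domain is down to {7}, so v = 7. Eliminate 7 elsewhere: x, y.
That leaves w = 6. Eliminate 6 elsewhere: t, y.
y has just one choice, so y = 4. Remove 4 from u, x.
u's domain is down to {5}, so u = 5. Remove 5 from t.
x must be 2 (only option left).
t's domain is down to {3}, so t = 3.

t=3, u=5, v=7, w=6, x=2, y=4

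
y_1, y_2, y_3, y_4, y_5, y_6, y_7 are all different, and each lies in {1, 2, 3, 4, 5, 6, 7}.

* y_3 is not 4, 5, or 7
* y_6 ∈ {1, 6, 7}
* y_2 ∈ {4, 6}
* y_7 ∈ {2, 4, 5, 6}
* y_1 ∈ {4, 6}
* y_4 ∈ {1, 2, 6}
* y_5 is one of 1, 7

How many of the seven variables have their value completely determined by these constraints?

Among the 7 variables, 3 fits only y_3 (and all 7 values in {1, 2, 3, 4, 5, 6, 7} must be used), so y_3 = 3.
The 6 still-open variables together cover exactly {1, 2, 4, 5, 6, 7} — 6 values for 6 variables — and 5 appears only in y_7's list, so y_7 = 5.
The 5 still-open variables together cover exactly {1, 2, 4, 6, 7} — 5 values for 5 variables — and 2 appears only in y_4's list, so y_4 = 2.
The 2 variables y_1 and y_2 are confined to {4, 6}, which locks those values in; drop them from y_6.
Determined: y_3=3, y_4=2, y_7=5. The other variables each still have more than one consistent value. That makes 3.

3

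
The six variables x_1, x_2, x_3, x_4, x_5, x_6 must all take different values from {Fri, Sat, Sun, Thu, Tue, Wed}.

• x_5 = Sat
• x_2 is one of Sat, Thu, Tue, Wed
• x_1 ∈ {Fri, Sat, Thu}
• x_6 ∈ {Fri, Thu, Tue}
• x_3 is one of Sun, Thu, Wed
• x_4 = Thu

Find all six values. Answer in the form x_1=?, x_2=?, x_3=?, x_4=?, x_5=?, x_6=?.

x_1=Fri, x_2=Wed, x_3=Sun, x_4=Thu, x_5=Sat, x_6=Tue

x_4's domain is down to {Thu}, so x_4 = Thu. So x_1, x_2, x_3, x_6 can't be Thu.
x_5 has just one choice, so x_5 = Sat. So x_1, x_2 can't be Sat.
That leaves x_1 = Fri. So x_6 can't be Fri.
x_6's domain is down to {Tue}, so x_6 = Tue. Strike Tue from x_2.
x_2 has just one choice, so x_2 = Wed. So x_3 can't be Wed.
x_3 has just one choice, so x_3 = Sun.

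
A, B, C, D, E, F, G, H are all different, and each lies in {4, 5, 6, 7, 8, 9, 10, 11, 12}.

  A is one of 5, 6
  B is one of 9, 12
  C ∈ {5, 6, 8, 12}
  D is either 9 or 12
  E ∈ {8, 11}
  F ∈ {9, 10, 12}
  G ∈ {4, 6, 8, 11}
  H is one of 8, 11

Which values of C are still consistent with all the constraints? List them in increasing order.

5, 6

Among the 8 variables, 4 fits only G (and all 8 values in {4, 5, 6, 8, 9, 10, 11, 12} must be used), so G = 4.
Among the 7 still-open variables, 10 fits only F (and all 7 values in {5, 6, 8, 9, 10, 11, 12} must be used), so F = 10.
B and D between them cover only {9, 12} — a naked pair. Remove those values from C.
E and H between them cover only {8, 11} — a naked pair. Remove those values from C.
No further eliminations apply; C can still be any of 5, 6.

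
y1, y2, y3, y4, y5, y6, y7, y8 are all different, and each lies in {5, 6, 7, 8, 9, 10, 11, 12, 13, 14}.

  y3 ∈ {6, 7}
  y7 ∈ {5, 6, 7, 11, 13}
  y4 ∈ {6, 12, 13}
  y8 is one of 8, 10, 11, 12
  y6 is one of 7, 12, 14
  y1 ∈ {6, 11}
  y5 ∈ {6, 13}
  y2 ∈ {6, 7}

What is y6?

14

The 2 variables y2 and y3 are confined to {6, 7}, which locks those values in; drop them from y1, y4, y5, y6, y7.
y1's domain is down to {11}, so y1 = 11. Remove 11 from y7, y8.
That leaves y5 = 13. Remove 13 from y4, y7.
y7 has just one choice, so y7 = 5.
y4 has just one choice, so y4 = 12. Eliminate 12 elsewhere: y6, y8.
So y6 = 14.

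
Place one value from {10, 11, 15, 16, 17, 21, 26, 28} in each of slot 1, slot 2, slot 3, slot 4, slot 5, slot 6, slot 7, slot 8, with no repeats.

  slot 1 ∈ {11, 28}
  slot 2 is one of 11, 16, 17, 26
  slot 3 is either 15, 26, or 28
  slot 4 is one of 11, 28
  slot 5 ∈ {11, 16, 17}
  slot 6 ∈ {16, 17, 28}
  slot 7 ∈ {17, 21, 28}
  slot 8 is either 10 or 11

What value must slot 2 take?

Among the 8 variables, 10 fits only slot 8 (and all 8 values in {10, 11, 15, 16, 17, 21, 26, 28} must be used), so slot 8 = 10.
Among the 7 still-open variables, 15 fits only slot 3 (and all 7 values in {11, 15, 16, 17, 21, 26, 28} must be used), so slot 3 = 15.
The 6 still-open variables draw from only 6 values {11, 16, 17, 21, 26, 28}, so each is used; only slot 7 can be 21, hence slot 7 = 21.
Among the 5 still-open variables, 26 fits only slot 2 (and all 5 values in {11, 16, 17, 26, 28} must be used), so slot 2 = 26.

26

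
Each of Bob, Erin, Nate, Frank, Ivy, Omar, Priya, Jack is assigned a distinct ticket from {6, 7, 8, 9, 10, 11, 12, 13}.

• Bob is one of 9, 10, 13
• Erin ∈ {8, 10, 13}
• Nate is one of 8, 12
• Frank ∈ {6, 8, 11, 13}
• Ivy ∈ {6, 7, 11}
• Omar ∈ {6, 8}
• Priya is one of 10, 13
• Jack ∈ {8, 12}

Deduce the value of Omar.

The 8 variables draw from only 8 values {6, 7, 8, 9, 10, 11, 12, 13}, so each is used; only Ivy can be 7, hence Ivy = 7.
The 7 still-open variables draw from only 7 values {6, 8, 9, 10, 11, 12, 13}, so each is used; only Bob can be 9, hence Bob = 9.
Among the 6 still-open variables, 11 fits only Frank (and all 6 values in {6, 8, 10, 11, 12, 13} must be used), so Frank = 11.
The 5 still-open variables draw from only 5 values {6, 8, 10, 12, 13}, so each is used; only Omar can be 6, hence Omar = 6.

6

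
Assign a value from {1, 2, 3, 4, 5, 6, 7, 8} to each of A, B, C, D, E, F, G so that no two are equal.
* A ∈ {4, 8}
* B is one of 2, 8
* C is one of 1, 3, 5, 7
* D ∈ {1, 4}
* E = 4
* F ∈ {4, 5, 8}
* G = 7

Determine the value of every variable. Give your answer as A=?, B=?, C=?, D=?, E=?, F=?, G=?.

E has just one choice, so E = 4. Eliminate 4 elsewhere: A, D, F.
That leaves G = 7. Eliminate 7 elsewhere: C.
A has just one choice, so A = 8. Remove 8 from B, F.
B must be 2 (only option left).
D must be 1 (only option left). Remove 1 from C.
F has just one choice, so F = 5. Eliminate 5 elsewhere: C.
C's domain is down to {3}, so C = 3.

A=8, B=2, C=3, D=1, E=4, F=5, G=7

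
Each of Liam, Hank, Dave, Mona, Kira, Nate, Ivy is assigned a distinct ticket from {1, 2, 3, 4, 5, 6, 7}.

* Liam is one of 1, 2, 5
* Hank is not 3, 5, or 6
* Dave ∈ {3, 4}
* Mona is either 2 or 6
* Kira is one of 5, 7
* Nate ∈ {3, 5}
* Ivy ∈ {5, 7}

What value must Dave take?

4

The 7 variables together cover exactly {1, 2, 3, 4, 5, 6, 7} — 7 values for 7 variables — and 6 appears only in Mona's list, so Mona = 6.
Kira and Ivy share exactly the 2 values {5, 7}; by pigeonhole those values go to them, so strike 5, 7 from Liam, Hank, Nate.
Nate has just one choice, so Nate = 3. Remove 3 from Dave.
So Dave = 4.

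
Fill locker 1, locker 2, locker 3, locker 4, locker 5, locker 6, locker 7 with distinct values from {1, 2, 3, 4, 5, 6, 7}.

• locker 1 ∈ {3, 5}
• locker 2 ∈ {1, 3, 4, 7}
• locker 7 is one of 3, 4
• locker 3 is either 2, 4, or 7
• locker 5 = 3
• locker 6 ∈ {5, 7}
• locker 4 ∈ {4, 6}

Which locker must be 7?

locker 6

locker 5's domain is down to {3}, so locker 5 = 3. Remove 3 from locker 1, locker 2, locker 7.
locker 7 must be 4 (only option left). Eliminate 4 elsewhere: locker 2, locker 3, locker 4.
That leaves locker 1 = 5. Remove 5 from locker 6.
So 7 goes to locker 6.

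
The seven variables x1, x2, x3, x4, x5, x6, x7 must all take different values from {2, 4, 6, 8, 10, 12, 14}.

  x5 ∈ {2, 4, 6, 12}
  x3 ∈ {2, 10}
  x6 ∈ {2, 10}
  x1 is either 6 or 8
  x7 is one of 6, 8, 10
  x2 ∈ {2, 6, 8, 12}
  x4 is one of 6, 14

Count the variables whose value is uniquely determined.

3

Among the 7 variables, 4 fits only x5 (and all 7 values in {2, 4, 6, 8, 10, 12, 14} must be used), so x5 = 4.
Among the 6 still-open variables, 12 fits only x2 (and all 6 values in {2, 6, 8, 10, 12, 14} must be used), so x2 = 12.
Among the 5 still-open variables, 14 fits only x4 (and all 5 values in {2, 6, 8, 10, 14} must be used), so x4 = 14.
The 2 variables x3 and x6 are confined to {2, 10}, which locks those values in; drop them from x7.
Determined: x2=12, x4=14, x5=4. The other variables each still have more than one consistent value. That makes 3.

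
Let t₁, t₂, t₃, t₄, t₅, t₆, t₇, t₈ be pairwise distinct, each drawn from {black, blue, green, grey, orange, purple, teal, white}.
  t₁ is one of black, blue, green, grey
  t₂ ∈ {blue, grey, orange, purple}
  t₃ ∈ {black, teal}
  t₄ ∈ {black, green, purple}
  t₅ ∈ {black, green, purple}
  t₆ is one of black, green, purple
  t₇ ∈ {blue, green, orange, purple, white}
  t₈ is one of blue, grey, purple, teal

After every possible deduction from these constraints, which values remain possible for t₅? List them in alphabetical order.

The 8 variables draw from only 8 values {black, blue, green, grey, orange, purple, teal, white}, so each is used; only t₇ can be white, hence t₇ = white.
The 7 still-open variables together cover exactly {black, blue, green, grey, orange, purple, teal} — 7 values for 7 variables — and orange appears only in t₂'s list, so t₂ = orange.
t₄, t₅, t₆ share exactly the 3 values {black, green, purple}; by pigeonhole those values go to them, so strike black, green, purple from t₁, t₃, t₈.
t₃ has just one choice, so t₃ = teal. Strike teal from t₈.
No further eliminations apply; t₅ can still be any of black, green, purple.

black, green, purple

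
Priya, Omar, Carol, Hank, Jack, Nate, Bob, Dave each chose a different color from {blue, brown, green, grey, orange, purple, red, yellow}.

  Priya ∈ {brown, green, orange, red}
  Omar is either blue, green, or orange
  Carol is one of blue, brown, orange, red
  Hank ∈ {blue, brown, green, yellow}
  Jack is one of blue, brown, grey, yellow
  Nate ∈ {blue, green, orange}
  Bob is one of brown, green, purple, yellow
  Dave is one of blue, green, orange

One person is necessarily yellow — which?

Hank

The 8 variables draw from only 8 values {blue, brown, green, grey, orange, purple, red, yellow}, so each is used; only Jack can be grey, hence Jack = grey.
The 7 still-open variables together cover exactly {blue, brown, green, orange, purple, red, yellow} — 7 values for 7 variables — and purple appears only in Bob's list, so Bob = purple.
The 6 still-open variables together cover exactly {blue, brown, green, orange, red, yellow} — 6 values for 6 variables — and yellow appears only in Hank's list, so Hank = yellow.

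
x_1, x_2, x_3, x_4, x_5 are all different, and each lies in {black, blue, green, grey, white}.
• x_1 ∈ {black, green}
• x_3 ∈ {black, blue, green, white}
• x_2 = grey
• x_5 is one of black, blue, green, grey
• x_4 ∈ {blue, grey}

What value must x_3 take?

x_2's domain is down to {grey}, so x_2 = grey. So x_4, x_5 can't be grey.
x_4's domain is down to {blue}, so x_4 = blue. So x_3, x_5 can't be blue.
The 3 still-open variables together cover exactly {black, green, white} — 3 values for 3 variables — and white appears only in x_3's list, so x_3 = white.

white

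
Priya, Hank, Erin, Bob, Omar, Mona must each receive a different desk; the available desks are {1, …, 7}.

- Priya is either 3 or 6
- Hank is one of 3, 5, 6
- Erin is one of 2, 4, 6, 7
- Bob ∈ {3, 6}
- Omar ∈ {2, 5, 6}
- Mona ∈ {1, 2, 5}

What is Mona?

Priya and Bob share exactly the 2 values {3, 6}; by pigeonhole those values go to them, so strike 3, 6 from Hank, Erin, Omar.
Hank's domain is down to {5}, so Hank = 5. Eliminate 5 elsewhere: Omar, Mona.
Omar has just one choice, so Omar = 2. Eliminate 2 elsewhere: Erin, Mona.
So Mona = 1.

1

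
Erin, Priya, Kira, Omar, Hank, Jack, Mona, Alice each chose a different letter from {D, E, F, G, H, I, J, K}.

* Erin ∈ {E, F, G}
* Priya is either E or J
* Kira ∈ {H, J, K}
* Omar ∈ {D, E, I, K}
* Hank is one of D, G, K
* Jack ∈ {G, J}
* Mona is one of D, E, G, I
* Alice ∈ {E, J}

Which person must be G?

The 8 variables together cover exactly {D, E, F, G, H, I, J, K} — 8 values for 8 variables — and F appears only in Erin's list, so Erin = F.
The 7 still-open variables together cover exactly {D, E, G, H, I, J, K} — 7 values for 7 variables — and H appears only in Kira's list, so Kira = H.
Priya and Alice share exactly the 2 values {E, J}; by pigeonhole those values go to them, so strike E, J from Omar, Jack, Mona.
So G goes to Jack.

Jack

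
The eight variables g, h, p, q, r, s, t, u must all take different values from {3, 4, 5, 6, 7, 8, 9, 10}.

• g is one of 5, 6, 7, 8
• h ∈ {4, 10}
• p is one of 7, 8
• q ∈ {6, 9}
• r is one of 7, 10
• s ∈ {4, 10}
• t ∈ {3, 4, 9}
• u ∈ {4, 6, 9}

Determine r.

The 8 variables together cover exactly {3, 4, 5, 6, 7, 8, 9, 10} — 8 values for 8 variables — and 3 appears only in t's list, so t = 3.
Among the 7 still-open variables, 5 fits only g (and all 7 values in {4, 5, 6, 7, 8, 9, 10} must be used), so g = 5.
Among the 6 still-open variables, 8 fits only p (and all 6 values in {4, 6, 7, 8, 9, 10} must be used), so p = 8.
Among the 5 still-open variables, 7 fits only r (and all 5 values in {4, 6, 7, 9, 10} must be used), so r = 7.

7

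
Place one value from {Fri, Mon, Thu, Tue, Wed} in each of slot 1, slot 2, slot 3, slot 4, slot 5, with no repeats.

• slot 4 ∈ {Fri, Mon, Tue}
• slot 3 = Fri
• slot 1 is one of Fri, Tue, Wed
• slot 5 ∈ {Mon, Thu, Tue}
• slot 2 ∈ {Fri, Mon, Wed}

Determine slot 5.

Thu

slot 3 has just one choice, so slot 3 = Fri. Eliminate Fri elsewhere: slot 1, slot 2, slot 4.
The 4 still-open variables together cover exactly {Mon, Thu, Tue, Wed} — 4 values for 4 variables — and Thu appears only in slot 5's list, so slot 5 = Thu.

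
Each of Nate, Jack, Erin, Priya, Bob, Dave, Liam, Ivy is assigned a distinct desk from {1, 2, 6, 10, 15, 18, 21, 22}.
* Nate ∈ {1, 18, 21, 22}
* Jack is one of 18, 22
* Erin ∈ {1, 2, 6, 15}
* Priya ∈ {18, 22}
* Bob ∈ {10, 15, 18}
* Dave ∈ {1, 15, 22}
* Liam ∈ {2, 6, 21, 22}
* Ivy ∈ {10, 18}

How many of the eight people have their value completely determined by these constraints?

Jack and Priya share exactly the 2 values {18, 22}; by pigeonhole those values go to them, so strike 18, 22 from Nate, Bob, Dave, Liam, Ivy.
Ivy has just one choice, so Ivy = 10. Strike 10 from Bob.
Bob has just one choice, so Bob = 15. Eliminate 15 elsewhere: Erin, Dave.
Dave has just one choice, so Dave = 1. Strike 1 from Nate, Erin.
That leaves Nate = 21. So Liam can't be 21.
Determined: Nate=21, Bob=15, Dave=1, Ivy=10. The other people each still have more than one consistent value. That makes 4.

4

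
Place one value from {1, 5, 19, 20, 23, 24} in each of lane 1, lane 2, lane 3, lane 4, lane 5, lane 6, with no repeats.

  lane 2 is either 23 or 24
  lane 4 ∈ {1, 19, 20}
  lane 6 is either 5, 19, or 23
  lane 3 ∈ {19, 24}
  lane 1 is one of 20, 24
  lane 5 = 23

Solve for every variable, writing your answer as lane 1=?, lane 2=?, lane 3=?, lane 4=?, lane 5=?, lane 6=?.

lane 5 has just one choice, so lane 5 = 23. Strike 23 from lane 2, lane 6.
lane 2's domain is down to {24}, so lane 2 = 24. Remove 24 from lane 1, lane 3.
lane 3's domain is down to {19}, so lane 3 = 19. Eliminate 19 elsewhere: lane 4, lane 6.
That leaves lane 6 = 5.
That leaves lane 1 = 20. Strike 20 from lane 4.
lane 4 must be 1 (only option left).

lane 1=20, lane 2=24, lane 3=19, lane 4=1, lane 5=23, lane 6=5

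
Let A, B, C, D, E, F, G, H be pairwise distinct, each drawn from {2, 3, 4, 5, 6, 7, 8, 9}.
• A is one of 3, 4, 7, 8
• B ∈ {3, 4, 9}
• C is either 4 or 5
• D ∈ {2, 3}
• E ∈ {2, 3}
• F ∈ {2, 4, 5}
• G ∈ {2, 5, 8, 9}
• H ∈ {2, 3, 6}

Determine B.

Among the 8 variables, 6 fits only H (and all 8 values in {2, 3, 4, 5, 6, 7, 8, 9} must be used), so H = 6.
The 7 still-open variables together cover exactly {2, 3, 4, 5, 7, 8, 9} — 7 values for 7 variables — and 7 appears only in A's list, so A = 7.
The 6 still-open variables together cover exactly {2, 3, 4, 5, 8, 9} — 6 values for 6 variables — and 8 appears only in G's list, so G = 8.
Among the 5 still-open variables, 9 fits only B (and all 5 values in {2, 3, 4, 5, 9} must be used), so B = 9.

9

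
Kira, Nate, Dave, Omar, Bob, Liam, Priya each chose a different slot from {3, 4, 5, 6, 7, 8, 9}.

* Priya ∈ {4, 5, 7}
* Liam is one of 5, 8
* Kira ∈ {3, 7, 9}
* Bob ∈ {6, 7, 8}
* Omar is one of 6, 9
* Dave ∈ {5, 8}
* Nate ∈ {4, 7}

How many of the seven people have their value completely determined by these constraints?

3

Among the 7 variables, 3 fits only Kira (and all 7 values in {3, 4, 5, 6, 7, 8, 9} must be used), so Kira = 3.
Among the 6 still-open variables, 9 fits only Omar (and all 6 values in {4, 5, 6, 7, 8, 9} must be used), so Omar = 9.
Among the 5 still-open variables, 6 fits only Bob (and all 5 values in {4, 5, 6, 7, 8} must be used), so Bob = 6.
Dave and Liam between them cover only {5, 8} — a naked pair. Remove those values from Priya.
Determined: Kira=3, Omar=9, Bob=6. The other people each still have more than one consistent value. That makes 3.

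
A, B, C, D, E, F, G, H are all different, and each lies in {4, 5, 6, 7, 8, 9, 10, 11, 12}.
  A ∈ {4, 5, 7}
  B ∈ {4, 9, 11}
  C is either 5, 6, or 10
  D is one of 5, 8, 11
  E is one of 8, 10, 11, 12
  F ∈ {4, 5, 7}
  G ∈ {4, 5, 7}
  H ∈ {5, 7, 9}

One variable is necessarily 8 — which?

D

A, F, G between them cover only {4, 5, 7} — a naked triple. Remove those values from B, C, D, H.
H's domain is down to {9}, so H = 9. Eliminate 9 elsewhere: B.
That leaves B = 11. Strike 11 from D, E.
So 8 goes to D.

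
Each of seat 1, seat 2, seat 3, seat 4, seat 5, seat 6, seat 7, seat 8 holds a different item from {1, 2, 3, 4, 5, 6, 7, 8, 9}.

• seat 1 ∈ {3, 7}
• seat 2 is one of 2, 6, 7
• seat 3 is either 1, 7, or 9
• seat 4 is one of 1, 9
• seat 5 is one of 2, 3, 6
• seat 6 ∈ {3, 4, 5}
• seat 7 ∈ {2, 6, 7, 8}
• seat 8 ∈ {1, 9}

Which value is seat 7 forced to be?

The 2 variables seat 4 and seat 8 are confined to {1, 9}, which locks those values in; drop them from seat 3.
seat 3 must be 7 (only option left). So seat 1, seat 2, seat 7 can't be 7.
seat 1's domain is down to {3}, so seat 1 = 3. Strike 3 from seat 5, seat 6.
seat 2 and seat 5 share exactly the 2 values {2, 6}; by pigeonhole those values go to them, so strike 2, 6 from seat 7.
So seat 7 = 8.

8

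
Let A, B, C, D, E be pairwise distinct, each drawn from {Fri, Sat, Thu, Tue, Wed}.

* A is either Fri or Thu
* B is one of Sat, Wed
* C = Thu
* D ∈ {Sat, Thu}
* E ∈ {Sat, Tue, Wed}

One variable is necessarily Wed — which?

B

C has just one choice, so C = Thu. Remove Thu from A, D.
D's domain is down to {Sat}, so D = Sat. Strike Sat from B, E.
So Wed goes to B.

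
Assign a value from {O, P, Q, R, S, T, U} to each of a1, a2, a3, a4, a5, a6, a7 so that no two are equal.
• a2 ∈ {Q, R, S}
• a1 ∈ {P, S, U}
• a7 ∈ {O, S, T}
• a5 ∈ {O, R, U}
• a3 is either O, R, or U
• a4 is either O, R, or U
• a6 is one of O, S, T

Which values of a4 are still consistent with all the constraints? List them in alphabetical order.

O, R, U

The 7 variables together cover exactly {O, P, Q, R, S, T, U} — 7 values for 7 variables — and P appears only in a1's list, so a1 = P.
Among the 6 still-open variables, Q fits only a2 (and all 6 values in {O, Q, R, S, T, U} must be used), so a2 = Q.
a3, a4, a5 between them cover only {O, R, U} — a naked triple. Remove those values from a6, a7.
No further eliminations apply; a4 can still be any of O, R, U.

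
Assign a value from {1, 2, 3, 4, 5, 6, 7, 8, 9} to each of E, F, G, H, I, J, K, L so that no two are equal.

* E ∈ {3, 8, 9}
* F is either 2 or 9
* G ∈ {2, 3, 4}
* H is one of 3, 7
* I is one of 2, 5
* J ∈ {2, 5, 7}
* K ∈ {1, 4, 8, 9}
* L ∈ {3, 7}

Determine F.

9

The 8 variables draw from only 8 values {1, 2, 3, 4, 5, 7, 8, 9}, so each is used; only K can be 1, hence K = 1.
Among the 7 still-open variables, 4 fits only G (and all 7 values in {2, 3, 4, 5, 7, 8, 9} must be used), so G = 4.
The 6 still-open variables draw from only 6 values {2, 3, 5, 7, 8, 9}, so each is used; only E can be 8, hence E = 8.
The 5 still-open variables draw from only 5 values {2, 3, 5, 7, 9}, so each is used; only F can be 9, hence F = 9.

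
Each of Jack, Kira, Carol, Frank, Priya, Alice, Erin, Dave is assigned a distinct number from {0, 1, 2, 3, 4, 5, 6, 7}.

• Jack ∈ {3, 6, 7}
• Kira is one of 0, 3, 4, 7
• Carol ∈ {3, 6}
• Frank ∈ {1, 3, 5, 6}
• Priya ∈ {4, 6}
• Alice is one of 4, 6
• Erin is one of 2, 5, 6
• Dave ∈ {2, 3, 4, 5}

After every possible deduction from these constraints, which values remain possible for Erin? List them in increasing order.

2, 5

The 8 variables together cover exactly {0, 1, 2, 3, 4, 5, 6, 7} — 8 values for 8 variables — and 0 appears only in Kira's list, so Kira = 0.
Among the 7 still-open variables, 1 fits only Frank (and all 7 values in {1, 2, 3, 4, 5, 6, 7} must be used), so Frank = 1.
Among the 6 still-open variables, 7 fits only Jack (and all 6 values in {2, 3, 4, 5, 6, 7} must be used), so Jack = 7.
The 2 variables Priya and Alice are confined to {4, 6}, which locks those values in; drop them from Carol, Erin, Dave.
Carol must be 3 (only option left). Remove 3 from Dave.
No further eliminations apply; Erin can still be any of 2, 5.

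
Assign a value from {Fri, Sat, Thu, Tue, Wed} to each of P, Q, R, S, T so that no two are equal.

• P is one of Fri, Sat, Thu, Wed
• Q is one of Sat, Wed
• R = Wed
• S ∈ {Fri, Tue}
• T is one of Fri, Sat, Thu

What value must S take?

R must be Wed (only option left). Eliminate Wed elsewhere: P, Q.
Q's domain is down to {Sat}, so Q = Sat. So P, T can't be Sat.
Among the 3 still-open variables, Tue fits only S (and all 3 values in {Fri, Thu, Tue} must be used), so S = Tue.

Tue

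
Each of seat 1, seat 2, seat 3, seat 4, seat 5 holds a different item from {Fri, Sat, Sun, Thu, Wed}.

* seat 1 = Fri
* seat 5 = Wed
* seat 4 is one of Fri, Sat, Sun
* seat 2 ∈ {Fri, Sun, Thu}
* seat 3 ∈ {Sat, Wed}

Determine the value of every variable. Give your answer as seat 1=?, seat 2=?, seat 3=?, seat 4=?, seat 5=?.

seat 1's domain is down to {Fri}, so seat 1 = Fri. Remove Fri from seat 2, seat 4.
seat 5 has just one choice, so seat 5 = Wed. Strike Wed from seat 3.
seat 3's domain is down to {Sat}, so seat 3 = Sat. So seat 4 can't be Sat.
seat 4 must be Sun (only option left). Strike Sun from seat 2.
seat 2's domain is down to {Thu}, so seat 2 = Thu.

seat 1=Fri, seat 2=Thu, seat 3=Sat, seat 4=Sun, seat 5=Wed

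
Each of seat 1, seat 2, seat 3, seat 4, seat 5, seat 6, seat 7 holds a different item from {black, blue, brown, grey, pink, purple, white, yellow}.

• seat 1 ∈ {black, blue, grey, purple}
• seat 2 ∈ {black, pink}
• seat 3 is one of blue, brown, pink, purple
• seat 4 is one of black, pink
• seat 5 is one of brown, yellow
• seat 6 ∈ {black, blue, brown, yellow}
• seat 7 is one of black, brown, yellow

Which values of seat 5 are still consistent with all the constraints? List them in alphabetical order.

The 7 variables draw from only 7 values {black, blue, brown, grey, pink, purple, yellow}, so each is used; only seat 1 can be grey, hence seat 1 = grey.
The 6 still-open variables draw from only 6 values {black, blue, brown, pink, purple, yellow}, so each is used; only seat 3 can be purple, hence seat 3 = purple.
Among the 5 still-open variables, blue fits only seat 6 (and all 5 values in {black, blue, brown, pink, yellow} must be used), so seat 6 = blue.
The 2 variables seat 2 and seat 4 are confined to {black, pink}, which locks those values in; drop them from seat 7.
No further eliminations apply; seat 5 can still be any of brown, yellow.

brown, yellow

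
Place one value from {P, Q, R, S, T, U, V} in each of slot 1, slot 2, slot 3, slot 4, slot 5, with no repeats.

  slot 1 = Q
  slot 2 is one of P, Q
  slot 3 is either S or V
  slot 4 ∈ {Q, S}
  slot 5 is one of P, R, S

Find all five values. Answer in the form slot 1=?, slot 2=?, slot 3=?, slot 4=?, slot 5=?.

slot 1 has just one choice, so slot 1 = Q. Eliminate Q elsewhere: slot 2, slot 4.
slot 2 must be P (only option left). Eliminate P elsewhere: slot 5.
slot 4 has just one choice, so slot 4 = S. Remove S from slot 3, slot 5.
slot 5's domain is down to {R}, so slot 5 = R.
slot 3 has just one choice, so slot 3 = V.

slot 1=Q, slot 2=P, slot 3=V, slot 4=S, slot 5=R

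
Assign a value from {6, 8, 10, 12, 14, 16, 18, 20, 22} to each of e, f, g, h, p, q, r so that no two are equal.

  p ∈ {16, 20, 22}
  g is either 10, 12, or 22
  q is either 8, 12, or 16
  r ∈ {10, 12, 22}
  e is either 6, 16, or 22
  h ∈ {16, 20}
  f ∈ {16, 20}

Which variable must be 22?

Among the 7 variables, 6 fits only e (and all 7 values in {6, 8, 10, 12, 16, 20, 22} must be used), so e = 6.
The 6 still-open variables draw from only 6 values {8, 10, 12, 16, 20, 22}, so each is used; only q can be 8, hence q = 8.
f and h share exactly the 2 values {16, 20}; by pigeonhole those values go to them, so strike 16, 20 from p.
So 22 goes to p.

p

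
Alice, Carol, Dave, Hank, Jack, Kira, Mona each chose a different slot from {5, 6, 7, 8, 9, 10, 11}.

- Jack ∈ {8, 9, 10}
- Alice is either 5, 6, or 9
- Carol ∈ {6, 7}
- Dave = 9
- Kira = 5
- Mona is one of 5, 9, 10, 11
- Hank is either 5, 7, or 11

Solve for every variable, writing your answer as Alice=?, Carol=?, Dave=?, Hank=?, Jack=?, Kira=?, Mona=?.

Dave has just one choice, so Dave = 9. Remove 9 from Alice, Jack, Mona.
That leaves Kira = 5. Remove 5 from Alice, Hank, Mona.
Alice's domain is down to {6}, so Alice = 6. So Carol can't be 6.
Carol's domain is down to {7}, so Carol = 7. Eliminate 7 elsewhere: Hank.
Hank's domain is down to {11}, so Hank = 11. Strike 11 from Mona.
Mona must be 10 (only option left). Eliminate 10 elsewhere: Jack.
Jack's domain is down to {8}, so Jack = 8.

Alice=6, Carol=7, Dave=9, Hank=11, Jack=8, Kira=5, Mona=10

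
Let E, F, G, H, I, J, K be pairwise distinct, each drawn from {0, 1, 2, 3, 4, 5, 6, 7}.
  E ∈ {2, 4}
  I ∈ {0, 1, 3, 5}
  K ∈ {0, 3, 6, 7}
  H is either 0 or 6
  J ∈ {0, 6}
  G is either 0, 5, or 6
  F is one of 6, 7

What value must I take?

1

H and J share exactly the 2 values {0, 6}; by pigeonhole those values go to them, so strike 0, 6 from F, G, I, K.
F has just one choice, so F = 7. Remove 7 from K.
G's domain is down to {5}, so G = 5. Eliminate 5 elsewhere: I.
K has just one choice, so K = 3. Strike 3 from I.
So I = 1.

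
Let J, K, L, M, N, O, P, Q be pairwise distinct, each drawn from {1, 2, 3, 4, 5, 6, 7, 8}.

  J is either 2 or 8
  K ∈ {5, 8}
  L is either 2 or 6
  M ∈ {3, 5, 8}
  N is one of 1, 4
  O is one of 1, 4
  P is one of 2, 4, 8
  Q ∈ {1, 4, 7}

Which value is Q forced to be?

7

Among the 8 variables, 3 fits only M (and all 8 values in {1, 2, 3, 4, 5, 6, 7, 8} must be used), so M = 3.
The 7 still-open variables together cover exactly {1, 2, 4, 5, 6, 7, 8} — 7 values for 7 variables — and 5 appears only in K's list, so K = 5.
The 6 still-open variables together cover exactly {1, 2, 4, 6, 7, 8} — 6 values for 6 variables — and 6 appears only in L's list, so L = 6.
Among the 5 still-open variables, 7 fits only Q (and all 5 values in {1, 2, 4, 7, 8} must be used), so Q = 7.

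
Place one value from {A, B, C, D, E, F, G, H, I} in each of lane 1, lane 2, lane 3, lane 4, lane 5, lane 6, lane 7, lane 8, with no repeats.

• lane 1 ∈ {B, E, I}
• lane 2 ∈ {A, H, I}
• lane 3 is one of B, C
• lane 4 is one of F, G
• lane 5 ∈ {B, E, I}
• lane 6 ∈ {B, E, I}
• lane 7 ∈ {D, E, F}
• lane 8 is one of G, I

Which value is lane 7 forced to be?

D

The 3 variables lane 1, lane 5, lane 6 are confined to {B, E, I}, which locks those values in; drop them from lane 2, lane 3, lane 7, lane 8.
That leaves lane 3 = C.
lane 8 must be G (only option left). Eliminate G elsewhere: lane 4.
lane 4 has just one choice, so lane 4 = F. Strike F from lane 7.
So lane 7 = D.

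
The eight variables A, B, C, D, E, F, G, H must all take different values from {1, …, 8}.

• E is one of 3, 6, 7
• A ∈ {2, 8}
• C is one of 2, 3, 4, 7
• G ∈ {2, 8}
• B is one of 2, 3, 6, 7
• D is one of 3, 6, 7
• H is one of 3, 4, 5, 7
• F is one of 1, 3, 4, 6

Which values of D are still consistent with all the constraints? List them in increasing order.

3, 6, 7

Among the 8 variables, 1 fits only F (and all 8 values in {1, 2, 3, 4, 5, 6, 7, 8} must be used), so F = 1.
Among the 7 still-open variables, 5 fits only H (and all 7 values in {2, 3, 4, 5, 6, 7, 8} must be used), so H = 5.
Among the 6 still-open variables, 4 fits only C (and all 6 values in {2, 3, 4, 6, 7, 8} must be used), so C = 4.
A and G between them cover only {2, 8} — a naked pair. Remove those values from B.
No further eliminations apply; D can still be any of 3, 6, 7.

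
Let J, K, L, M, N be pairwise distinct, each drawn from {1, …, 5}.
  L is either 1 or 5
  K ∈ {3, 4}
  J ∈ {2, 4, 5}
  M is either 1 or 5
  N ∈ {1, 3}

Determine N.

The 5 variables together cover exactly {1, 2, 3, 4, 5} — 5 values for 5 variables — and 2 appears only in J's list, so J = 2.
The 4 still-open variables together cover exactly {1, 3, 4, 5} — 4 values for 4 variables — and 4 appears only in K's list, so K = 4.
The 3 still-open variables together cover exactly {1, 3, 5} — 3 values for 3 variables — and 3 appears only in N's list, so N = 3.

3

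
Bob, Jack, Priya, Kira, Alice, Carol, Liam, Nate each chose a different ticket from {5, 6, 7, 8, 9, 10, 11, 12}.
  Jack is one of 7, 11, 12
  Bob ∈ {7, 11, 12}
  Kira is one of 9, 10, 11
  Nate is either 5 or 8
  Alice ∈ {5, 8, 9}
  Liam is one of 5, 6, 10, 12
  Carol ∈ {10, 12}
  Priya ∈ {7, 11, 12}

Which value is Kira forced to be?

9

The 8 variables together cover exactly {5, 6, 7, 8, 9, 10, 11, 12} — 8 values for 8 variables — and 6 appears only in Liam's list, so Liam = 6.
The 3 variables Bob, Jack, Priya are confined to {7, 11, 12}, which locks those values in; drop them from Kira, Carol.
That leaves Carol = 10. So Kira can't be 10.
So Kira = 9.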